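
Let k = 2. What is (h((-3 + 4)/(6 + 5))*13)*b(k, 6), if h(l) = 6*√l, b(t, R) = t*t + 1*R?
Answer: 780*√11/11 ≈ 235.18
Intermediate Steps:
b(t, R) = R + t² (b(t, R) = t² + R = R + t²)
(h((-3 + 4)/(6 + 5))*13)*b(k, 6) = ((6*√((-3 + 4)/(6 + 5)))*13)*(6 + 2²) = ((6*√(1/11))*13)*(6 + 4) = ((6*√(1*(1/11)))*13)*10 = ((6*√(1/11))*13)*10 = ((6*(√11/11))*13)*10 = ((6*√11/11)*13)*10 = (78*√11/11)*10 = 780*√11/11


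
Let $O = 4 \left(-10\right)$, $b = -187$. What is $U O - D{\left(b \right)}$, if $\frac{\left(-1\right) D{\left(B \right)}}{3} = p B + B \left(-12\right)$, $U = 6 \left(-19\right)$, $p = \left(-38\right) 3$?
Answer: $75246$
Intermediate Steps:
$O = -40$
$p = -114$
$U = -114$
$D{\left(B \right)} = 378 B$ ($D{\left(B \right)} = - 3 \left(- 114 B + B \left(-12\right)\right) = - 3 \left(- 114 B - 12 B\right) = - 3 \left(- 126 B\right) = 378 B$)
$U O - D{\left(b \right)} = \left(-114\right) \left(-40\right) - 378 \left(-187\right) = 4560 - -70686 = 4560 + 70686 = 75246$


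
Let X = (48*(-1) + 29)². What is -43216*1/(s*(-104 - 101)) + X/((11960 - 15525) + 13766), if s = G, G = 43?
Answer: 444028631/89921815 ≈ 4.9379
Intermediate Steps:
s = 43
X = 361 (X = (-48 + 29)² = (-19)² = 361)
-43216*1/(s*(-104 - 101)) + X/((11960 - 15525) + 13766) = -43216*1/(43*(-104 - 101)) + 361/((11960 - 15525) + 13766) = -43216/(43*(-205)) + 361/(-3565 + 13766) = -43216/(-8815) + 361/10201 = -43216*(-1/8815) + 361*(1/10201) = 43216/8815 + 361/10201 = 444028631/89921815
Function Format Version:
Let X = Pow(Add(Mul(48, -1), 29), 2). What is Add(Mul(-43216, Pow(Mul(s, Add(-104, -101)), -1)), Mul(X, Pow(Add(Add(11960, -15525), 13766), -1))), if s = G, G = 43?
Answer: Rational(444028631, 89921815) ≈ 4.9379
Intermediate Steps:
s = 43
X = 361 (X = Pow(Add(-48, 29), 2) = Pow(-19, 2) = 361)
Add(Mul(-43216, Pow(Mul(s, Add(-104, -101)), -1)), Mul(X, Pow(Add(Add(11960, -15525), 13766), -1))) = Add(Mul(-43216, Pow(Mul(43, Add(-104, -101)), -1)), Mul(361, Pow(Add(Add(11960, -15525), 13766), -1))) = Add(Mul(-43216, Pow(Mul(43, -205), -1)), Mul(361, Pow(Add(-3565, 13766), -1))) = Add(Mul(-43216, Pow(-8815, -1)), Mul(361, Pow(10201, -1))) = Add(Mul(-43216, Rational(-1, 8815)), Mul(361, Rational(1, 10201))) = Add(Rational(43216, 8815), Rational(361, 10201)) = Rational(444028631, 89921815)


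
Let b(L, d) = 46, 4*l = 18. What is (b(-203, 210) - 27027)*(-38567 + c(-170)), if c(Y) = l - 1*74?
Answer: 2084902813/2 ≈ 1.0425e+9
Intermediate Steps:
l = 9/2 (l = (¼)*18 = 9/2 ≈ 4.5000)
c(Y) = -139/2 (c(Y) = 9/2 - 1*74 = 9/2 - 74 = -139/2)
(b(-203, 210) - 27027)*(-38567 + c(-170)) = (46 - 27027)*(-38567 - 139/2) = -26981*(-77273/2) = 2084902813/2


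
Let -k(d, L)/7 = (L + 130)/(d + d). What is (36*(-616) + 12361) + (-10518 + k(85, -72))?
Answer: -1728508/85 ≈ -20335.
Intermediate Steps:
k(d, L) = -7*(130 + L)/(2*d) (k(d, L) = -7*(L + 130)/(d + d) = -7*(130 + L)/(2*d))
(36*(-616) + 12361) + (-10518 + k(85, -72)) = (36*(-616) + 12361) + (-10518 + (7/2)*(-130 - 1*(-72))/85) = (-22176 + 12361) + (-10518 + (7/2)*(1/85)*(-130 + 72)) = -9815 + (-10518 + (7/2)*(1/85)*(-58)) = -9815 + (-10518 - 203/85) = -9815 - 894233/85 = -1728508/85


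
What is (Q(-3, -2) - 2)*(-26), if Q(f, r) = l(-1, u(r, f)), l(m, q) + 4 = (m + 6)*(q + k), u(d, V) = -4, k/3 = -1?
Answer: 1066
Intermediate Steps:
k = -3 (k = 3*(-1) = -3)
l(m, q) = -4 + (-3 + q)*(6 + m) (l(m, q) = -4 + (m + 6)*(q - 3) = -4 + (6 + m)*(-3 + q) = -4 + (-3 + q)*(6 + m))
Q(f, r) = -39 (Q(f, r) = -22 - 3*(-1) + 6*(-4) - 1*(-4) = -22 + 3 - 24 + 4 = -39)
(Q(-3, -2) - 2)*(-26) = (-39 - 2)*(-26) = -41*(-26) = 1066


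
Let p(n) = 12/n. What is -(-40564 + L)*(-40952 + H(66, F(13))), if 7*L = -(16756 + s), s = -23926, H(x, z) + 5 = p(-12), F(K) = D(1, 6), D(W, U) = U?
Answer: -11336273324/7 ≈ -1.6195e+9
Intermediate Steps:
F(K) = 6
H(x, z) = -6 (H(x, z) = -5 + 12/(-12) = -5 + 12*(-1/12) = -5 - 1 = -6)
L = 7170/7 (L = (-(16756 - 23926))/7 = (-1*(-7170))/7 = (1/7)*7170 = 7170/7 ≈ 1024.3)
-(-40564 + L)*(-40952 + H(66, F(13))) = -(-40564 + 7170/7)*(-40952 - 6) = -(-276778)*(-40958)/7 = -1*11336273324/7 = -11336273324/7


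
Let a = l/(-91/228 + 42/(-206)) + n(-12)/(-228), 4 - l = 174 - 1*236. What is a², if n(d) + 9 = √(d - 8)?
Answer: 124792470274528669/10424555349264 + 39251087*I*√5/20448484 ≈ 11971.0 + 4.2922*I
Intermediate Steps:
n(d) = -9 + √(-8 + d) (n(d) = -9 + √(d - 8) = -9 + √(-8 + d))
l = 66 (l = 4 - (174 - 1*236) = 4 - (174 - 236) = 4 - 1*(-62) = 4 + 62 = 66)
a = -117753261/1076236 - I*√5/114 (a = 66/(-91/228 + 42/(-206)) + (-9 + √(-8 - 12))/(-228) = 66/(-91*1/228 + 42*(-1/206)) + (-9 + √(-20))*(-1/228) = 66/(-91/228 - 21/103) + (-9 + 2*I*√5)*(-1/228) = 66/(-14161/23484) + (3/76 - I*√5/114) = 66*(-23484/14161) + (3/76 - I*√5/114) = -1549944/14161 + (3/76 - I*√5/114) = -117753261/1076236 - I*√5/114 ≈ -109.41 - 0.019615*I)
a² = (-117753261/1076236 - I*√5/114)²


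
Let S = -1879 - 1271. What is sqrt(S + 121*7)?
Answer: 7*I*sqrt(47) ≈ 47.99*I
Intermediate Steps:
S = -3150
sqrt(S + 121*7) = sqrt(-3150 + 121*7) = sqrt(-3150 + 847) = sqrt(-2303) = 7*I*sqrt(47)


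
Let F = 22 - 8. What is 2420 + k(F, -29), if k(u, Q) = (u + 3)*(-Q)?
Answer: 2913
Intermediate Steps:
F = 14
k(u, Q) = -Q*(3 + u) (k(u, Q) = (3 + u)*(-Q) = -Q*(3 + u))
2420 + k(F, -29) = 2420 - 1*(-29)*(3 + 14) = 2420 - 1*(-29)*17 = 2420 + 493 = 2913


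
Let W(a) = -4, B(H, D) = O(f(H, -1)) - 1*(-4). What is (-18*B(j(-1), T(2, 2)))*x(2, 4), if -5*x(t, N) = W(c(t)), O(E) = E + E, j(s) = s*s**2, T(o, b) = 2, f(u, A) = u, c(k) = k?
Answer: -144/5 ≈ -28.800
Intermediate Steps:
j(s) = s**3
O(E) = 2*E
B(H, D) = 4 + 2*H (B(H, D) = 2*H - 1*(-4) = 2*H + 4 = 4 + 2*H)
x(t, N) = 4/5 (x(t, N) = -1/5*(-4) = 4/5)
(-18*B(j(-1), T(2, 2)))*x(2, 4) = -18*(4 + 2*(-1)**3)*(4/5) = -18*(4 + 2*(-1))*(4/5) = -18*(4 - 2)*(4/5) = -18*2*(4/5) = -36*4/5 = -144/5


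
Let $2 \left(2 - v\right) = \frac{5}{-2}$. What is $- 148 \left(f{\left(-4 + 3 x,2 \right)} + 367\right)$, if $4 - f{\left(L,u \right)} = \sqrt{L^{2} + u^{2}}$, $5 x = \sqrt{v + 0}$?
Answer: $-54908 + \frac{74 \sqrt{2117 - 240 \sqrt{13}}}{5} \approx -54384.0$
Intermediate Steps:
$v = \frac{13}{4}$ ($v = 2 - \frac{5 \frac{1}{-2}}{2} = 2 - \frac{5 \left(- \frac{1}{2}\right)}{2} = 2 - - \frac{5}{4} = 2 + \frac{5}{4} = \frac{13}{4} \approx 3.25$)
$x = \frac{\sqrt{13}}{10}$ ($x = \frac{\sqrt{\frac{13}{4} + 0}}{5} = \frac{\sqrt{\frac{13}{4}}}{5} = \frac{\frac{1}{2} \sqrt{13}}{5} = \frac{\sqrt{13}}{10} \approx 0.36056$)
$f{\left(L,u \right)} = 4 - \sqrt{L^{2} + u^{2}}$
$- 148 \left(f{\left(-4 + 3 x,2 \right)} + 367\right) = - 148 \left(\left(4 - \sqrt{\left(-4 + 3 \frac{\sqrt{13}}{10}\right)^{2} + 2^{2}}\right) + 367\right) = - 148 \left(\left(4 - \sqrt{\left(-4 + \frac{3 \sqrt{13}}{10}\right)^{2} + 4}\right) + 367\right) = - 148 \left(\left(4 - \sqrt{4 + \left(-4 + \frac{3 \sqrt{13}}{10}\right)^{2}}\right) + 367\right) = - 148 \left(371 - \sqrt{4 + \left(-4 + \frac{3 \sqrt{13}}{10}\right)^{2}}\right) = -54908 + 148 \sqrt{4 + \left(-4 + \frac{3 \sqrt{13}}{10}\right)^{2}}$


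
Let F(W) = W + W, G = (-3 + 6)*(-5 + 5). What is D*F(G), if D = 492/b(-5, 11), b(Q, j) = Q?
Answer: 0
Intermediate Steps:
D = -492/5 (D = 492/(-5) = 492*(-1/5) = -492/5 ≈ -98.400)
G = 0 (G = 3*0 = 0)
F(W) = 2*W
D*F(G) = -984*0/5 = -492/5*0 = 0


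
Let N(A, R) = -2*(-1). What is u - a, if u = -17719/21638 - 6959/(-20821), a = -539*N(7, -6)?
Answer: 485447383787/450524798 ≈ 1077.5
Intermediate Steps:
N(A, R) = 2
a = -1078 (a = -539*2 = -1078)
u = -218348457/450524798 (u = -17719*1/21638 - 6959*(-1/20821) = -17719/21638 + 6959/20821 = -218348457/450524798 ≈ -0.48465)
u - a = -218348457/450524798 - 1*(-1078) = -218348457/450524798 + 1078 = 485447383787/450524798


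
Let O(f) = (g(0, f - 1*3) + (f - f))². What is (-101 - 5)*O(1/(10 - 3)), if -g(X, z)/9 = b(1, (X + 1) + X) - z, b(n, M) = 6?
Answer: -33004584/49 ≈ -6.7356e+5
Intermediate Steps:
g(X, z) = -54 + 9*z (g(X, z) = -9*(6 - z) = -54 + 9*z)
O(f) = (-81 + 9*f)² (O(f) = ((-54 + 9*(f - 1*3)) + (f - f))² = ((-54 + 9*(f - 3)) + 0)² = ((-54 + 9*(-3 + f)) + 0)² = ((-54 + (-27 + 9*f)) + 0)² = ((-81 + 9*f) + 0)² = (-81 + 9*f)²)
(-101 - 5)*O(1/(10 - 3)) = (-101 - 5)*(81*(-9 + 1/(10 - 3))²) = -8586*(-9 + 1/7)² = -8586*(-9 + ⅐)² = -8586*(-62/7)² = -8586*3844/49 = -106*311364/49 = -33004584/49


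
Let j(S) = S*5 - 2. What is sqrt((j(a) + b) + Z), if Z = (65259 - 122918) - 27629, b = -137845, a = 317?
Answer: 5*I*sqrt(8862) ≈ 470.69*I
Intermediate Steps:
j(S) = -2 + 5*S (j(S) = 5*S - 2 = -2 + 5*S)
Z = -85288 (Z = -57659 - 27629 = -85288)
sqrt((j(a) + b) + Z) = sqrt(((-2 + 5*317) - 137845) - 85288) = sqrt(((-2 + 1585) - 137845) - 85288) = sqrt((1583 - 137845) - 85288) = sqrt(-136262 - 85288) = sqrt(-221550) = 5*I*sqrt(8862)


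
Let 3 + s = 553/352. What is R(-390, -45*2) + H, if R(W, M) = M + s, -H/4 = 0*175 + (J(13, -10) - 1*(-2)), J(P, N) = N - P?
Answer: -2615/352 ≈ -7.4290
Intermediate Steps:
s = -503/352 (s = -3 + 553/352 = -503/352 ≈ -1.4290)
H = 84 (H = -4*(0*175 + ((-10 - 1*13) - 1*(-2))) = -4*(0 + ((-10 - 13) + 2)) = -4*(0 + (-23 + 2)) = -4*(0 - 21) = -4*(-21) = 84)
R(W, M) = -503/352 + M (R(W, M) = M - 503/352 = -503/352 + M)
R(-390, -45*2) + H = (-503/352 - 45*2) + 84 = (-503/352 - 90) + 84 = -32183/352 + 84 = -2615/352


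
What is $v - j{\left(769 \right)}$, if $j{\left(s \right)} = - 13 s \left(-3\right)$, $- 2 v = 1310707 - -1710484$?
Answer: $- \frac{3081173}{2} \approx -1.5406 \cdot 10^{6}$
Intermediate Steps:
$v = - \frac{3021191}{2}$ ($v = - \frac{1310707 - -1710484}{2} = - \frac{1310707 + 1710484}{2} = \left(- \frac{1}{2}\right) 3021191 = - \frac{3021191}{2} \approx -1.5106 \cdot 10^{6}$)
$j{\left(s \right)} = 39 s$
$v - j{\left(769 \right)} = - \frac{3021191}{2} - 39 \cdot 769 = - \frac{3021191}{2} - 29991 = - \frac{3081173}{2}$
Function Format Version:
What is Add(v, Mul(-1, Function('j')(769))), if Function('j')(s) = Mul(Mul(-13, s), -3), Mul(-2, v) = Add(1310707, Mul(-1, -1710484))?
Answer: Rational(-3081173, 2) ≈ -1.5406e+6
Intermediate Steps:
v = Rational(-3021191, 2) (v = Mul(Rational(-1, 2), Add(1310707, Mul(-1, -1710484))) = Mul(Rational(-1, 2), Add(1310707, 1710484)) = Mul(Rational(-1, 2), 3021191) = Rational(-3021191, 2) ≈ -1.5106e+6)
Function('j')(s) = Mul(39, s)
Add(v, Mul(-1, Function('j')(769))) = Add(Rational(-3021191, 2), Mul(-1, Mul(39, 769))) = Add(Rational(-3021191, 2), Mul(-1, 29991)) = Add(Rational(-3021191, 2), -29991) = Rational(-3081173, 2)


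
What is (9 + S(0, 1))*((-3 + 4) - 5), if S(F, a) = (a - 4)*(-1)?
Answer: -48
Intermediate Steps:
S(F, a) = 4 - a (S(F, a) = (-4 + a)*(-1) = 4 - a)
(9 + S(0, 1))*((-3 + 4) - 5) = (9 + (4 - 1*1))*((-3 + 4) - 5) = (9 + (4 - 1))*(1 - 5) = (9 + 3)*(-4) = 12*(-4) = -48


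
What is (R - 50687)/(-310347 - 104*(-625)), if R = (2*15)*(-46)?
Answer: 52067/245347 ≈ 0.21222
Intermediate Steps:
R = -1380 (R = 30*(-46) = -1380)
(R - 50687)/(-310347 - 104*(-625)) = (-1380 - 50687)/(-310347 - 104*(-625)) = -52067/(-310347 + 65000) = -52067/(-245347) = -52067*(-1/245347) = 52067/245347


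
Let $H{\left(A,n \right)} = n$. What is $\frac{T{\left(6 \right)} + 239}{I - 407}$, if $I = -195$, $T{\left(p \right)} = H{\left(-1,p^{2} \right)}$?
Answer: $- \frac{275}{602} \approx -0.45681$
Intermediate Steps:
$T{\left(p \right)} = p^{2}$
$\frac{T{\left(6 \right)} + 239}{I - 407} = \frac{6^{2} + 239}{-195 - 407} = \frac{36 + 239}{-602} = 275 \left(- \frac{1}{602}\right) = - \frac{275}{602}$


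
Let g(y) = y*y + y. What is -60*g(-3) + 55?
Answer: -305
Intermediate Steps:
g(y) = y + y² (g(y) = y² + y = y + y²)
-60*g(-3) + 55 = -(-180)*(1 - 3) + 55 = -(-180)*(-2) + 55 = -60*6 + 55 = -360 + 55 = -305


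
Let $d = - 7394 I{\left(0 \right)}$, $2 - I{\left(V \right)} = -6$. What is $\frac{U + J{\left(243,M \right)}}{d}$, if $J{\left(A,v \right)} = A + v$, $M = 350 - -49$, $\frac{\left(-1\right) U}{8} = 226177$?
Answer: $\frac{904387}{29576} \approx 30.578$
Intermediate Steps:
$U = -1809416$ ($U = \left(-8\right) 226177 = -1809416$)
$M = 399$ ($M = 350 + 49 = 399$)
$I{\left(V \right)} = 8$ ($I{\left(V \right)} = 2 - -6 = 2 + 6 = 8$)
$d = -59152$ ($d = \left(-7394\right) 8 = -59152$)
$\frac{U + J{\left(243,M \right)}}{d} = \frac{-1809416 + \left(243 + 399\right)}{-59152} = \left(-1809416 + 642\right) \left(- \frac{1}{59152}\right) = \left(-1808774\right) \left(- \frac{1}{59152}\right) = \frac{904387}{29576}$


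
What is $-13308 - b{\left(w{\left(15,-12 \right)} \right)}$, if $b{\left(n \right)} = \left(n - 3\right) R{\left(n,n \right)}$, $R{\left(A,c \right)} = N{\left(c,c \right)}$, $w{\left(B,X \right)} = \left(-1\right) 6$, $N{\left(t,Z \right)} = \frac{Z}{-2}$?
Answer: $-13281$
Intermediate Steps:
$N{\left(t,Z \right)} = - \frac{Z}{2}$ ($N{\left(t,Z \right)} = Z \left(- \frac{1}{2}\right) = - \frac{Z}{2}$)
$w{\left(B,X \right)} = -6$
$R{\left(A,c \right)} = - \frac{c}{2}$
$b{\left(n \right)} = - \frac{n \left(-3 + n\right)}{2}$ ($b{\left(n \right)} = \left(n - 3\right) \left(- \frac{n}{2}\right) = \left(-3 + n\right) \left(- \frac{n}{2}\right) = - \frac{n \left(-3 + n\right)}{2}$)
$-13308 - b{\left(w{\left(15,-12 \right)} \right)} = -13308 - \frac{1}{2} \left(-6\right) \left(3 - -6\right) = -13308 - \frac{1}{2} \left(-6\right) \left(3 + 6\right) = -13308 - \frac{1}{2} \left(-6\right) 9 = -13308 - -27 = -13308 + 27 = -13281$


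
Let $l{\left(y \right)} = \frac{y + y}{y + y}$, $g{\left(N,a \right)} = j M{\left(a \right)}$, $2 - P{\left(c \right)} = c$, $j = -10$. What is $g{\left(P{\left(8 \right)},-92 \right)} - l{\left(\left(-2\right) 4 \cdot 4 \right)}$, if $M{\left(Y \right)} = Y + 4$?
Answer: $879$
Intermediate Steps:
$M{\left(Y \right)} = 4 + Y$
$P{\left(c \right)} = 2 - c$
$g{\left(N,a \right)} = -40 - 10 a$ ($g{\left(N,a \right)} = - 10 \left(4 + a\right) = -40 - 10 a$)
$l{\left(y \right)} = 1$ ($l{\left(y \right)} = \frac{2 y}{2 y} = 2 y \frac{1}{2 y} = 1$)
$g{\left(P{\left(8 \right)},-92 \right)} - l{\left(\left(-2\right) 4 \cdot 4 \right)} = \left(-40 - -920\right) - 1 = \left(-40 + 920\right) - 1 = 880 - 1 = 879$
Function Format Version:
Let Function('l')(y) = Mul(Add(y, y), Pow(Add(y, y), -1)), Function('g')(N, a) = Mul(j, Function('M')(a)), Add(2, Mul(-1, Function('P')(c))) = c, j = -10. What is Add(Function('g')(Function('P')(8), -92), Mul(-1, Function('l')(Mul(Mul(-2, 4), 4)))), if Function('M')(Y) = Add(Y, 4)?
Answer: 879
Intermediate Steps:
Function('M')(Y) = Add(4, Y)
Function('P')(c) = Add(2, Mul(-1, c))
Function('g')(N, a) = Add(-40, Mul(-10, a)) (Function('g')(N, a) = Mul(-10, Add(4, a)) = Add(-40, Mul(-10, a)))
Function('l')(y) = 1 (Function('l')(y) = Mul(Mul(2, y), Pow(Mul(2, y), -1)) = Mul(Mul(2, y), Mul(Rational(1, 2), Pow(y, -1))) = 1)
Add(Function('g')(Function('P')(8), -92), Mul(-1, Function('l')(Mul(Mul(-2, 4), 4)))) = Add(Add(-40, Mul(-10, -92)), Mul(-1, 1)) = Add(Add(-40, 920), -1) = Add(880, -1) = 879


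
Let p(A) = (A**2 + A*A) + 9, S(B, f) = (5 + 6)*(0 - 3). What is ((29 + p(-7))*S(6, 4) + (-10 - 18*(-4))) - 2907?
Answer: -7333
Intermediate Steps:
S(B, f) = -33 (S(B, f) = 11*(-3) = -33)
p(A) = 9 + 2*A**2 (p(A) = (A**2 + A**2) + 9 = 2*A**2 + 9 = 9 + 2*A**2)
((29 + p(-7))*S(6, 4) + (-10 - 18*(-4))) - 2907 = ((29 + (9 + 2*(-7)**2))*(-33) + (-10 - 18*(-4))) - 2907 = ((29 + (9 + 2*49))*(-33) + (-10 + 72)) - 2907 = ((29 + (9 + 98))*(-33) + 62) - 2907 = ((29 + 107)*(-33) + 62) - 2907 = (136*(-33) + 62) - 2907 = (-4488 + 62) - 2907 = -4426 - 2907 = -7333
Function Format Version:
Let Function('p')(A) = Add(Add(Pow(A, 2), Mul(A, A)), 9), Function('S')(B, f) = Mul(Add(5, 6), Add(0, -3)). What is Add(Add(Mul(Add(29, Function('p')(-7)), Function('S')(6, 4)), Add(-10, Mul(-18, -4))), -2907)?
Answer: -7333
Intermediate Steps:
Function('S')(B, f) = -33 (Function('S')(B, f) = Mul(11, -3) = -33)
Function('p')(A) = Add(9, Mul(2, Pow(A, 2))) (Function('p')(A) = Add(Add(Pow(A, 2), Pow(A, 2)), 9) = Add(Mul(2, Pow(A, 2)), 9) = Add(9, Mul(2, Pow(A, 2))))
Add(Add(Mul(Add(29, Function('p')(-7)), Function('S')(6, 4)), Add(-10, Mul(-18, -4))), -2907) = Add(Add(Mul(Add(29, Add(9, Mul(2, Pow(-7, 2)))), -33), Add(-10, Mul(-18, -4))), -2907) = Add(Add(Mul(Add(29, Add(9, Mul(2, 49))), -33), Add(-10, 72)), -2907) = Add(Add(Mul(Add(29, Add(9, 98)), -33), 62), -2907) = Add(Add(Mul(Add(29, 107), -33), 62), -2907) = Add(Add(Mul(136, -33), 62), -2907) = Add(Add(-4488, 62), -2907) = Add(-4426, -2907) = -7333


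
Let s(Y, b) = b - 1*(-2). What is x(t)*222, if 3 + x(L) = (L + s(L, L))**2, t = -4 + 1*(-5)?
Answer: 56166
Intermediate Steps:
s(Y, b) = 2 + b (s(Y, b) = b + 2 = 2 + b)
t = -9 (t = -4 - 5 = -9)
x(L) = -3 + (2 + 2*L)**2 (x(L) = -3 + (L + (2 + L))**2 = -3 + (2 + 2*L)**2)
x(t)*222 = (-3 + 4*(1 - 9)**2)*222 = (-3 + 4*(-8)**2)*222 = (-3 + 4*64)*222 = (-3 + 256)*222 = 253*222 = 56166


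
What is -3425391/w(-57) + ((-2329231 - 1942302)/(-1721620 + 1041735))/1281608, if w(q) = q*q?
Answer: -331633435675369507/314555925883880 ≈ -1054.3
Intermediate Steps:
w(q) = q**2
-3425391/w(-57) + ((-2329231 - 1942302)/(-1721620 + 1041735))/1281608 = -3425391/((-57)**2) + ((-2329231 - 1942302)/(-1721620 + 1041735))/1281608 = -3425391/3249 - 4271533/(-679885)*(1/1281608) = -3425391*1/3249 - 4271533*(-1/679885)*(1/1281608) = -380599/361 + (4271533/679885)*(1/1281608) = -380599/361 + 4271533/871346055080 = -331633435675369507/314555925883880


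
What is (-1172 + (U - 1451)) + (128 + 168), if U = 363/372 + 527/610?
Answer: -87937561/37820 ≈ -2325.2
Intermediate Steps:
U = 69579/37820 (U = 363*(1/372) + 527*(1/610) = 121/124 + 527/610 = 69579/37820 ≈ 1.8397)
(-1172 + (U - 1451)) + (128 + 168) = (-1172 + (69579/37820 - 1451)) + (128 + 168) = (-1172 - 54807241/37820) + 296 = -99132281/37820 + 296 = -87937561/37820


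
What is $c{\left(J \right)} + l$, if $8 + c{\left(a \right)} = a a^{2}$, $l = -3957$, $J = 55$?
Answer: $162410$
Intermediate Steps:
$c{\left(a \right)} = -8 + a^{3}$ ($c{\left(a \right)} = -8 + a a^{2} = -8 + a^{3}$)
$c{\left(J \right)} + l = \left(-8 + 55^{3}\right) - 3957 = \left(-8 + 166375\right) - 3957 = 166367 - 3957 = 162410$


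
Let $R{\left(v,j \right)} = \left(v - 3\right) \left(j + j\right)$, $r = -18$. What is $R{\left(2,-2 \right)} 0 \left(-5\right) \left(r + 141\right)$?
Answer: $0$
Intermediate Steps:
$R{\left(v,j \right)} = 2 j \left(-3 + v\right)$ ($R{\left(v,j \right)} = \left(-3 + v\right) 2 j = 2 j \left(-3 + v\right)$)
$R{\left(2,-2 \right)} 0 \left(-5\right) \left(r + 141\right) = 2 \left(-2\right) \left(-3 + 2\right) 0 \left(-5\right) \left(-18 + 141\right) = 2 \left(-2\right) \left(-1\right) 0 \left(-5\right) 123 = 4 \cdot 0 \left(-5\right) 123 = 0 \left(-5\right) 123 = 0 \cdot 123 = 0$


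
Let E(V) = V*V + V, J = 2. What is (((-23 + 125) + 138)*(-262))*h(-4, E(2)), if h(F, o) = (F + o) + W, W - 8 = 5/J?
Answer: -786000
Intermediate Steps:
E(V) = V + V² (E(V) = V² + V = V + V²)
W = 21/2 (W = 8 + 5/2 = 21/2 ≈ 10.500)
h(F, o) = 21/2 + F + o (h(F, o) = (F + o) + 21/2 = 21/2 + F + o)
(((-23 + 125) + 138)*(-262))*h(-4, E(2)) = (((-23 + 125) + 138)*(-262))*(21/2 - 4 + 2*(1 + 2)) = ((102 + 138)*(-262))*(21/2 - 4 + 2*3) = (240*(-262))*(21/2 - 4 + 6) = -62880*25/2 = -786000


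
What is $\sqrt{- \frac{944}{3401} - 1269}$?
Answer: $\frac{i \sqrt{14681481013}}{3401} \approx 35.627 i$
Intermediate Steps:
$\sqrt{- \frac{944}{3401} - 1269} = \sqrt{- \frac{4316813}{3401}} = \frac{i \sqrt{14681481013}}{3401}$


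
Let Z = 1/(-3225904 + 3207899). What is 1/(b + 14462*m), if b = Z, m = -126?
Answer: -18005/32808927061 ≈ -5.4878e-7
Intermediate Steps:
Z = -1/18005 (Z = 1/(-18005) = -1/18005 ≈ -5.5540e-5)
b = -1/18005 ≈ -5.5540e-5
1/(b + 14462*m) = 1/(-1/18005 + 14462*(-126)) = 1/(-1/18005 - 1822212) = 1/(-32808927061/18005) = -18005/32808927061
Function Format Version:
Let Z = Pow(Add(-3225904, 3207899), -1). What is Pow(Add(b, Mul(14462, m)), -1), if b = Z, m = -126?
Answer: Rational(-18005, 32808927061) ≈ -5.4878e-7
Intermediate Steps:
Z = Rational(-1, 18005) (Z = Pow(-18005, -1) = Rational(-1, 18005) ≈ -5.5540e-5)
b = Rational(-1, 18005) ≈ -5.5540e-5
Pow(Add(b, Mul(14462, m)), -1) = Pow(Add(Rational(-1, 18005), Mul(14462, -126)), -1) = Pow(Add(Rational(-1, 18005), -1822212), -1) = Pow(Rational(-32808927061, 18005), -1) = Rational(-18005, 32808927061)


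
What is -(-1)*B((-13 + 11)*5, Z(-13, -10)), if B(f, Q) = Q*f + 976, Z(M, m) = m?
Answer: 1076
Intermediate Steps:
B(f, Q) = 976 + Q*f
-(-1)*B((-13 + 11)*5, Z(-13, -10)) = -(-1)*(976 - 10*(-13 + 11)*5) = -(-1)*(976 - (-20)*5) = -(-1)*(976 - 10*(-10)) = -(-1)*(976 + 100) = -(-1)*1076 = -1*(-1076) = 1076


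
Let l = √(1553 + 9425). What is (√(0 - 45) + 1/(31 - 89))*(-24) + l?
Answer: 12/29 + √10978 - 72*I*√5 ≈ 105.19 - 161.0*I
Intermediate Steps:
l = √10978 ≈ 104.78
(√(0 - 45) + 1/(31 - 89))*(-24) + l = (√(0 - 45) + 1/(31 - 89))*(-24) + √10978 = (√(-45) + 1/(-58))*(-24) + √10978 = (3*I*√5 - 1/58)*(-24) + √10978 = (-1/58 + 3*I*√5)*(-24) + √10978 = (12/29 - 72*I*√5) + √10978 = 12/29 + √10978 - 72*I*√5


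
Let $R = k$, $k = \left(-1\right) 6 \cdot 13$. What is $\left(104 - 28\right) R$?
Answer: $-5928$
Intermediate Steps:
$k = -78$ ($k = \left(-6\right) 13 = -78$)
$R = -78$
$\left(104 - 28\right) R = \left(104 - 28\right) \left(-78\right) = 76 \left(-78\right) = -5928$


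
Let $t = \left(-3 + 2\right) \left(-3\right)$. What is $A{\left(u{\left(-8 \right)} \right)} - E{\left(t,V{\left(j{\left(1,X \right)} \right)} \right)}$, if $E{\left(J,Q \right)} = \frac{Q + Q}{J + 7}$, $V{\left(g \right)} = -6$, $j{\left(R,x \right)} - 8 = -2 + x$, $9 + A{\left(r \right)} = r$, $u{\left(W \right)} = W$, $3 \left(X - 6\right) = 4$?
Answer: $- \frac{79}{5} \approx -15.8$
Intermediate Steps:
$X = \frac{22}{3}$ ($X = 6 + \frac{1}{3} \cdot 4 = 6 + \frac{4}{3} = \frac{22}{3} \approx 7.3333$)
$A{\left(r \right)} = -9 + r$
$t = 3$ ($t = \left(-1\right) \left(-3\right) = 3$)
$j{\left(R,x \right)} = 6 + x$ ($j{\left(R,x \right)} = 8 + \left(-2 + x\right) = 6 + x$)
$E{\left(J,Q \right)} = \frac{2 Q}{7 + J}$
$A{\left(u{\left(-8 \right)} \right)} - E{\left(t,V{\left(j{\left(1,X \right)} \right)} \right)} = \left(-9 - 8\right) - 2 \left(-6\right) \frac{1}{7 + 3} = -17 - 2 \left(-6\right) \frac{1}{10} = -17 - - \frac{6}{5} = -17 + \frac{6}{5} = - \frac{79}{5}$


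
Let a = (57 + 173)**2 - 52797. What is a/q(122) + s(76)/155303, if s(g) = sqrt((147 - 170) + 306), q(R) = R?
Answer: 103/122 + sqrt(283)/155303 ≈ 0.84437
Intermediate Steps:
a = 103 (a = 230**2 - 52797 = 52900 - 52797 = 103)
s(g) = sqrt(283) (s(g) = sqrt(-23 + 306) = sqrt(283))
a/q(122) + s(76)/155303 = 103/122 + sqrt(283)/155303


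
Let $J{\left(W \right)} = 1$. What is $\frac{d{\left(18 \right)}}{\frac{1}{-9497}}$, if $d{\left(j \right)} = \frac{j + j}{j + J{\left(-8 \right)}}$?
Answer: $- \frac{341892}{19} \approx -17994.0$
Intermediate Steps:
$d{\left(j \right)} = \frac{2 j}{1 + j}$ ($d{\left(j \right)} = \frac{j + j}{j + 1} = \frac{2 j}{1 + j}$)
$\frac{d{\left(18 \right)}}{\frac{1}{-9497}} = \frac{2 \cdot 18 \frac{1}{1 + 18}}{\frac{1}{-9497}} = \frac{2 \cdot 18 \cdot \frac{1}{19}}{- \frac{1}{9497}} = 2 \cdot 18 \cdot \frac{1}{19} \left(-9497\right) = \frac{36}{19} \left(-9497\right) = - \frac{341892}{19}$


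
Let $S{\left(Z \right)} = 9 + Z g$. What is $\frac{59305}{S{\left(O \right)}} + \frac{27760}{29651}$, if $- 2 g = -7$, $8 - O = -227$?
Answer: $\frac{3563069990}{49309613} \approx 72.259$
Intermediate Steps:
$O = 235$ ($O = 8 - -227 = 8 + 227 = 235$)
$g = \frac{7}{2}$ ($g = \left(- \frac{1}{2}\right) \left(-7\right) = \frac{7}{2} \approx 3.5$)
$S{\left(Z \right)} = 9 + \frac{7 Z}{2}$ ($S{\left(Z \right)} = 9 + Z \frac{7}{2} = 9 + \frac{7 Z}{2}$)
$\frac{59305}{S{\left(O \right)}} + \frac{27760}{29651} = \frac{59305}{9 + \frac{7}{2} \cdot 235} + \frac{27760}{29651} = \frac{59305}{9 + \frac{1645}{2}} + 27760 \cdot \frac{1}{29651} = \frac{59305}{\frac{1663}{2}} + \frac{27760}{29651} = 59305 \cdot \frac{2}{1663} + \frac{27760}{29651} = \frac{118610}{1663} + \frac{27760}{29651} = \frac{3563069990}{49309613}$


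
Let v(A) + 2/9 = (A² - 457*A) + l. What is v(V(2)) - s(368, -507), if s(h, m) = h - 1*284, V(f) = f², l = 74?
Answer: -16400/9 ≈ -1822.2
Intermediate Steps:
v(A) = 664/9 + A² - 457*A (v(A) = -2/9 + ((A² - 457*A) + 74) = -2/9 + (74 + A² - 457*A) = 664/9 + A² - 457*A)
s(h, m) = -284 + h (s(h, m) = h - 284 = -284 + h)
v(V(2)) - s(368, -507) = (664/9 + (2²)² - 457*2²) - (-284 + 368) = (664/9 + 4² - 457*4) - 1*84 = (664/9 + 16 - 1828) - 84 = -15644/9 - 84 = -16400/9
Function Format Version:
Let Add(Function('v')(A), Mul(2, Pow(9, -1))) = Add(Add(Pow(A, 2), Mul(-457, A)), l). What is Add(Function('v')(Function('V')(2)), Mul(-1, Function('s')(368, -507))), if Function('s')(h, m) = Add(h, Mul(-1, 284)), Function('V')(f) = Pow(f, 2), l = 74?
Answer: Rational(-16400, 9) ≈ -1822.2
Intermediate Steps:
Function('v')(A) = Add(Rational(664, 9), Pow(A, 2), Mul(-457, A)) (Function('v')(A) = Add(Rational(-2, 9), Add(Add(Pow(A, 2), Mul(-457, A)), 74)) = Add(Rational(-2, 9), Add(74, Pow(A, 2), Mul(-457, A))) = Add(Rational(664, 9), Pow(A, 2), Mul(-457, A)))
Function('s')(h, m) = Add(-284, h) (Function('s')(h, m) = Add(h, -284) = Add(-284, h))
Add(Function('v')(Function('V')(2)), Mul(-1, Function('s')(368, -507))) = Add(Add(Rational(664, 9), Pow(Pow(2, 2), 2), Mul(-457, Pow(2, 2))), Mul(-1, Add(-284, 368))) = Add(Add(Rational(664, 9), Pow(4, 2), Mul(-457, 4)), Mul(-1, 84)) = Add(Add(Rational(664, 9), 16, -1828), -84) = Add(Rational(-15644, 9), -84) = Rational(-16400, 9)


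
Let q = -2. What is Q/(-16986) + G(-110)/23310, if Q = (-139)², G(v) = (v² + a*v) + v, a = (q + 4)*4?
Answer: -8721935/13198122 ≈ -0.66085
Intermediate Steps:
a = 8 (a = (-2 + 4)*4 = 2*4 = 8)
G(v) = v² + 9*v (G(v) = (v² + 8*v) + v = v² + 9*v)
Q = 19321
Q/(-16986) + G(-110)/23310 = 19321/(-16986) - 110*(9 - 110)/23310 = 19321*(-1/16986) - 110*(-101)*(1/23310) = -19321/16986 + 11110*(1/23310) = -19321/16986 + 1111/2331 = -8721935/13198122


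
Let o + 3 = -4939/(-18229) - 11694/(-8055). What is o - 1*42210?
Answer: -2066025268388/48944865 ≈ -42211.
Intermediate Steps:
o = -62516738/48944865 (o = -3 + (-4939/(-18229) - 11694/(-8055)) = -3 + (-4939*(-1/18229) - 11694*(-1/8055)) = -3 + (4939/18229 + 3898/2685) = -3 + 84317857/48944865 = -62516738/48944865 ≈ -1.2773)
o - 1*42210 = -62516738/48944865 - 1*42210 = -62516738/48944865 - 42210 = -2066025268388/48944865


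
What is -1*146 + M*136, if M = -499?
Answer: -68010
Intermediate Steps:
-1*146 + M*136 = -1*146 - 499*136 = -146 - 67864 = -68010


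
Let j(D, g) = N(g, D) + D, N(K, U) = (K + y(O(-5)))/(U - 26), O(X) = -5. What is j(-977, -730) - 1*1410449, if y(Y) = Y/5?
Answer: -83274091/59 ≈ -1.4114e+6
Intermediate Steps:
y(Y) = Y/5 (y(Y) = Y*(⅕) = Y/5)
N(K, U) = (-1 + K)/(-26 + U) (N(K, U) = (K + (⅕)*(-5))/(U - 26) = (K - 1)/(-26 + U) = (-1 + K)/(-26 + U))
j(D, g) = D + (-1 + g)/(-26 + D) (j(D, g) = (-1 + g)/(-26 + D) + D = D + (-1 + g)/(-26 + D))
j(-977, -730) - 1*1410449 = (-1 - 730 - 977*(-26 - 977))/(-26 - 977) - 1*1410449 = (-1 - 730 - 977*(-1003))/(-1003) - 1410449 = -(-1 - 730 + 979931)/1003 - 1410449 = -1/1003*979200 - 1410449 = -57600/59 - 1410449 = -83274091/59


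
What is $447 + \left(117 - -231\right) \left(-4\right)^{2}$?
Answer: $6015$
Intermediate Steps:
$447 + \left(117 - -231\right) \left(-4\right)^{2} = 447 + \left(117 + 231\right) 16 = 447 + 348 \cdot 16 = 447 + 5568 = 6015$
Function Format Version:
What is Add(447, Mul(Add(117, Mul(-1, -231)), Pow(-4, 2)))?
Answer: 6015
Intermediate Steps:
Add(447, Mul(Add(117, Mul(-1, -231)), Pow(-4, 2))) = Add(447, Mul(Add(117, 231), 16)) = Add(447, Mul(348, 16)) = Add(447, 5568) = 6015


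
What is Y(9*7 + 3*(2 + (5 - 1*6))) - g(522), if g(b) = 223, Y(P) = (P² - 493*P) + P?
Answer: -28339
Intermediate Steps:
Y(P) = P² - 492*P
Y(9*7 + 3*(2 + (5 - 1*6))) - g(522) = (9*7 + 3*(2 + (5 - 1*6)))*(-492 + (9*7 + 3*(2 + (5 - 1*6)))) - 1*223 = (63 + 3*(2 + (5 - 6)))*(-492 + (63 + 3*(2 + (5 - 6)))) - 223 = (63 + 3*(2 - 1))*(-492 + (63 + 3*(2 - 1))) - 223 = (63 + 3*1)*(-492 + (63 + 3*1)) - 223 = (63 + 3)*(-492 + (63 + 3)) - 223 = 66*(-492 + 66) - 223 = 66*(-426) - 223 = -28116 - 223 = -28339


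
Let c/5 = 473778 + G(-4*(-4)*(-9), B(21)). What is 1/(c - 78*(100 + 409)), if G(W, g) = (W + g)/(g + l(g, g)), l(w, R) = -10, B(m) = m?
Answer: 11/25620453 ≈ 4.2934e-7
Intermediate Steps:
G(W, g) = (W + g)/(-10 + g) (G(W, g) = (W + g)/(g - 10) = (W + g)/(-10 + g))
c = 26057175/11 (c = 5*(473778 + (-4*(-4)*(-9) + 21)/(-10 + 21)) = 5*(473778 + (16*(-9) + 21)/11) = 5*(473778 + (-144 + 21)/11) = 5*(473778 + (1/11)*(-123)) = 5*(473778 - 123/11) = 5*(5211435/11) = 26057175/11 ≈ 2.3688e+6)
1/(c - 78*(100 + 409)) = 1/(26057175/11 - 78*(100 + 409)) = 1/(26057175/11 - 78*509) = 1/(26057175/11 - 39702) = 1/(25620453/11) = 11/25620453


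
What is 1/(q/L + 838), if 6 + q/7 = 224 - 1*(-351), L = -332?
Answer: 332/274233 ≈ 0.0012106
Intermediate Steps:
q = 3983 (q = -42 + 7*(224 - 1*(-351)) = -42 + 7*(224 + 351) = -42 + 7*575 = -42 + 4025 = 3983)
1/(q/L + 838) = 1/(3983/(-332) + 838) = 1/(3983*(-1/332) + 838) = 1/(-3983/332 + 838) = 1/(274233/332) = 332/274233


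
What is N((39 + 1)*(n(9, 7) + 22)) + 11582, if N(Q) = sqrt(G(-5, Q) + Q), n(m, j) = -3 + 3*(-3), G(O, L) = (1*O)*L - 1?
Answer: 11582 + I*sqrt(1601) ≈ 11582.0 + 40.013*I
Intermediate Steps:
G(O, L) = -1 + L*O (G(O, L) = O*L - 1 = L*O - 1 = -1 + L*O)
n(m, j) = -12 (n(m, j) = -3 - 9 = -12)
N(Q) = sqrt(-1 - 4*Q) (N(Q) = sqrt((-1 + Q*(-5)) + Q) = sqrt((-1 - 5*Q) + Q) = sqrt(-1 - 4*Q))
N((39 + 1)*(n(9, 7) + 22)) + 11582 = sqrt(-1 - 4*(39 + 1)*(-12 + 22)) + 11582 = sqrt(-1 - 160*10) + 11582 = sqrt(-1 - 4*400) + 11582 = sqrt(-1 - 1600) + 11582 = sqrt(-1601) + 11582 = I*sqrt(1601) + 11582 = 11582 + I*sqrt(1601)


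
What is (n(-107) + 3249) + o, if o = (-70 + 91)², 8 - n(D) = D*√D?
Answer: 3698 + 107*I*√107 ≈ 3698.0 + 1106.8*I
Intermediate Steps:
n(D) = 8 - D^(3/2) (n(D) = 8 - D*√D = 8 - D^(3/2))
o = 441 (o = 21² = 441)
(n(-107) + 3249) + o = ((8 - (-107)^(3/2)) + 3249) + 441 = ((8 - (-107)*I*√107) + 3249) + 441 = ((8 + 107*I*√107) + 3249) + 441 = (3257 + 107*I*√107) + 441 = 3698 + 107*I*√107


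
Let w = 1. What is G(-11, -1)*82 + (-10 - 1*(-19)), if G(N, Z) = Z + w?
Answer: 9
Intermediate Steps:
G(N, Z) = 1 + Z (G(N, Z) = Z + 1 = 1 + Z)
G(-11, -1)*82 + (-10 - 1*(-19)) = (1 - 1)*82 + (-10 - 1*(-19)) = 0*82 + (-10 + 19) = 0 + 9 = 9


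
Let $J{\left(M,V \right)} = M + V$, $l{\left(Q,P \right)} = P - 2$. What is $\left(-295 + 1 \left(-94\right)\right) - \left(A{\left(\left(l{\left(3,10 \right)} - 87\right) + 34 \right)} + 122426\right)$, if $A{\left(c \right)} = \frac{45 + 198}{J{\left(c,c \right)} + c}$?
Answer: $- \frac{614066}{5} \approx -1.2281 \cdot 10^{5}$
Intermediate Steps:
$l{\left(Q,P \right)} = -2 + P$
$A{\left(c \right)} = \frac{81}{c}$ ($A{\left(c \right)} = \frac{45 + 198}{\left(c + c\right) + c} = \frac{243}{2 c + c} = \frac{243}{3 c} = 243 \frac{1}{3 c} = \frac{81}{c}$)
$\left(-295 + 1 \left(-94\right)\right) - \left(A{\left(\left(l{\left(3,10 \right)} - 87\right) + 34 \right)} + 122426\right) = \left(-295 + 1 \left(-94\right)\right) - \left(\frac{81}{\left(\left(-2 + 10\right) - 87\right) + 34} + 122426\right) = \left(-295 - 94\right) - \left(\frac{81}{\left(8 - 87\right) + 34} + 122426\right) = -389 - \left(\frac{81}{-79 + 34} + 122426\right) = -389 - \left(\frac{81}{-45} + 122426\right) = -389 - \left(81 \left(- \frac{1}{45}\right) + 122426\right) = -389 - \left(- \frac{9}{5} + 122426\right) = -389 - \frac{612121}{5} = - \frac{614066}{5}$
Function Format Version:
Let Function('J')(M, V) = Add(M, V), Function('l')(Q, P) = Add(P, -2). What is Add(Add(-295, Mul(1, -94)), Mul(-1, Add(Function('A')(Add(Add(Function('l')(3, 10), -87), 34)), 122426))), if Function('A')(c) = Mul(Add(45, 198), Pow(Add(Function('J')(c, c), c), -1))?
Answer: Rational(-614066, 5) ≈ -1.2281e+5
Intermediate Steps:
Function('l')(Q, P) = Add(-2, P)
Function('A')(c) = Mul(81, Pow(c, -1)) (Function('A')(c) = Mul(Add(45, 198), Pow(Add(Add(c, c), c), -1)) = Mul(243, Pow(Add(Mul(2, c), c), -1)) = Mul(243, Pow(Mul(3, c), -1)) = Mul(243, Mul(Rational(1, 3), Pow(c, -1))) = Mul(81, Pow(c, -1)))
Add(Add(-295, Mul(1, -94)), Mul(-1, Add(Function('A')(Add(Add(Function('l')(3, 10), -87), 34)), 122426))) = Add(Add(-295, Mul(1, -94)), Mul(-1, Add(Mul(81, Pow(Add(Add(Add(-2, 10), -87), 34), -1)), 122426))) = Add(Add(-295, -94), Mul(-1, Add(Mul(81, Pow(Add(Add(8, -87), 34), -1)), 122426))) = Add(-389, Mul(-1, Add(Mul(81, Pow(Add(-79, 34), -1)), 122426))) = Add(-389, Mul(-1, Add(Mul(81, Pow(-45, -1)), 122426))) = Add(-389, Mul(-1, Add(Mul(81, Rational(-1, 45)), 122426))) = Add(-389, Mul(-1, Add(Rational(-9, 5), 122426))) = Add(-389, Mul(-1, Rational(612121, 5))) = Add(-389, Rational(-612121, 5)) = Rational(-614066, 5)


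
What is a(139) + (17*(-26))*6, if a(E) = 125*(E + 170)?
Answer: 35973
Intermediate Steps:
a(E) = 21250 + 125*E (a(E) = 125*(170 + E) = 21250 + 125*E)
a(139) + (17*(-26))*6 = (21250 + 125*139) + (17*(-26))*6 = (21250 + 17375) - 442*6 = 38625 - 2652 = 35973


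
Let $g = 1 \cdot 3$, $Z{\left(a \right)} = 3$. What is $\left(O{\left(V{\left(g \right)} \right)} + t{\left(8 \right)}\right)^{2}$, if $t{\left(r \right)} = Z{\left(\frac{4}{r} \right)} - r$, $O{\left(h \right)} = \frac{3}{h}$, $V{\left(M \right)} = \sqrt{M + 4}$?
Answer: $\frac{184}{7} - \frac{30 \sqrt{7}}{7} \approx 14.947$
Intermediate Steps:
$g = 3$
$V{\left(M \right)} = \sqrt{4 + M}$
$t{\left(r \right)} = 3 - r$
$\left(O{\left(V{\left(g \right)} \right)} + t{\left(8 \right)}\right)^{2} = \left(\frac{3}{\sqrt{4 + 3}} + \left(3 - 8\right)\right)^{2} = \left(\frac{3}{\sqrt{7}} + \left(3 - 8\right)\right)^{2} = \left(3 \frac{\sqrt{7}}{7} - 5\right)^{2} = \left(\frac{3 \sqrt{7}}{7} - 5\right)^{2} = \left(-5 + \frac{3 \sqrt{7}}{7}\right)^{2}$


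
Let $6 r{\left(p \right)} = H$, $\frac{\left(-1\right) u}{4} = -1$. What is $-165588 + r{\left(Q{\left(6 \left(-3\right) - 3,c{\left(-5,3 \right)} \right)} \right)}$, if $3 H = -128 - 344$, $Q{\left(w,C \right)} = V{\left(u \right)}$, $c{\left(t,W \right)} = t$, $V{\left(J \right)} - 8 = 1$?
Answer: $- \frac{1490528}{9} \approx -1.6561 \cdot 10^{5}$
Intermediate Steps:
$u = 4$ ($u = \left(-4\right) \left(-1\right) = 4$)
$V{\left(J \right)} = 9$ ($V{\left(J \right)} = 8 + 1 = 9$)
$Q{\left(w,C \right)} = 9$
$H = - \frac{472}{3}$ ($H = \frac{-128 - 344}{3} = \frac{1}{3} \left(-472\right) = - \frac{472}{3} \approx -157.33$)
$r{\left(p \right)} = - \frac{236}{9}$ ($r{\left(p \right)} = \frac{1}{6} \left(- \frac{472}{3}\right) = - \frac{236}{9}$)
$-165588 + r{\left(Q{\left(6 \left(-3\right) - 3,c{\left(-5,3 \right)} \right)} \right)} = -165588 - \frac{236}{9} = - \frac{1490528}{9}$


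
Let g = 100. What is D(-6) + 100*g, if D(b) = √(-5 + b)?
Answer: 10000 + I*√11 ≈ 10000.0 + 3.3166*I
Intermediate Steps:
D(-6) + 100*g = √(-5 - 6) + 100*100 = √(-11) + 10000 = I*√11 + 10000 = 10000 + I*√11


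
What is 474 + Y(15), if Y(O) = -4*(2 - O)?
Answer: 526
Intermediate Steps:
Y(O) = -8 + 4*O
474 + Y(15) = 474 + (-8 + 4*15) = 474 + (-8 + 60) = 474 + 52 = 526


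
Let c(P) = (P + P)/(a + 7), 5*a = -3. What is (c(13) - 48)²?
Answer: 494209/256 ≈ 1930.5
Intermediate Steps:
a = -⅗ (a = (⅕)*(-3) = -⅗ ≈ -0.60000)
c(P) = 5*P/16 (c(P) = (P + P)/(-⅗ + 7) = (2*P)/(32/5) = (2*P)*(5/32) = 5*P/16)
(c(13) - 48)² = ((5/16)*13 - 48)² = (65/16 - 48)² = (-703/16)² = 494209/256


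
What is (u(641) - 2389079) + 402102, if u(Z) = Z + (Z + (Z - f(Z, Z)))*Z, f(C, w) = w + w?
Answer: -1986336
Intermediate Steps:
f(C, w) = 2*w
u(Z) = Z (u(Z) = Z + (Z + (Z - 2*Z))*Z = Z + (Z - Z)*Z = Z + 0*Z = Z + 0 = Z)
(u(641) - 2389079) + 402102 = (641 - 2389079) + 402102 = -2388438 + 402102 = -1986336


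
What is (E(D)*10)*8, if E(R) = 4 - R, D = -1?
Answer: 400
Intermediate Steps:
(E(D)*10)*8 = ((4 - 1*(-1))*10)*8 = ((4 + 1)*10)*8 = (5*10)*8 = 50*8 = 400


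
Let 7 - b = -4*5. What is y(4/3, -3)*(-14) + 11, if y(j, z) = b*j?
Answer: -493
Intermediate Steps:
b = 27 (b = 7 - (-4)*5 = 7 - 1*(-20) = 7 + 20 = 27)
y(j, z) = 27*j
y(4/3, -3)*(-14) + 11 = (27*(4/3))*(-14) + 11 = 36*(-14) + 11 = -504 + 11 = -493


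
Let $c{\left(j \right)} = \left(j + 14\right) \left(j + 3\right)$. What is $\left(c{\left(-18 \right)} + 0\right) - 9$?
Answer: $51$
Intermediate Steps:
$c{\left(j \right)} = \left(3 + j\right) \left(14 + j\right)$ ($c{\left(j \right)} = \left(14 + j\right) \left(3 + j\right) = \left(3 + j\right) \left(14 + j\right)$)
$\left(c{\left(-18 \right)} + 0\right) - 9 = \left(\left(42 + \left(-18\right)^{2} + 17 \left(-18\right)\right) + 0\right) - 9 = \left(\left(42 + 324 - 306\right) + 0\right) + \left(0 - 9\right) = \left(60 + 0\right) - 9 = 60 - 9 = 51$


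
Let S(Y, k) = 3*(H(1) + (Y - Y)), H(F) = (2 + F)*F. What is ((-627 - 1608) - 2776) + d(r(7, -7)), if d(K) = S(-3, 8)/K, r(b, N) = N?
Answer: -35086/7 ≈ -5012.3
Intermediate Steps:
H(F) = F*(2 + F)
S(Y, k) = 9 (S(Y, k) = 3*(1*(2 + 1) + (Y - Y)) = 3*(1*3 + 0) = 3*(3 + 0) = 3*3 = 9)
d(K) = 9/K
((-627 - 1608) - 2776) + d(r(7, -7)) = ((-627 - 1608) - 2776) + 9/(-7) = (-2235 - 2776) + 9*(-1/7) = -5011 - 9/7 = -35086/7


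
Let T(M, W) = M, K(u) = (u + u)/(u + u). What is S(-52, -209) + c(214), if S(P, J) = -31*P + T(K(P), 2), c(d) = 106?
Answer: 1719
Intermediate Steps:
K(u) = 1 (K(u) = (2*u)/((2*u)) = (2*u)*(1/(2*u)) = 1)
S(P, J) = 1 - 31*P (S(P, J) = -31*P + 1 = 1 - 31*P)
S(-52, -209) + c(214) = (1 - 31*(-52)) + 106 = (1 + 1612) + 106 = 1613 + 106 = 1719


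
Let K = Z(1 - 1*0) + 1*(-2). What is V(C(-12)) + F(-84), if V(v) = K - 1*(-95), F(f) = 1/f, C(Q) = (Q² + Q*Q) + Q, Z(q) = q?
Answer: 7895/84 ≈ 93.988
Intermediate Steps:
C(Q) = Q + 2*Q² (C(Q) = (Q² + Q²) + Q = 2*Q² + Q = Q + 2*Q²)
K = -1 (K = (1 - 1*0) + 1*(-2) = (1 + 0) - 2 = 1 - 2 = -1)
V(v) = 94 (V(v) = -1 - 1*(-95) = -1 + 95 = 94)
V(C(-12)) + F(-84) = 94 + 1/(-84) = 94 - 1/84 = 7895/84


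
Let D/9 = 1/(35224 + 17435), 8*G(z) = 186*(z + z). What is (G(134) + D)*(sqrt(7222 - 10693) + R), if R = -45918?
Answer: -1674059250276/5851 + 36457582*I*sqrt(3471)/5851 ≈ -2.8611e+8 + 3.671e+5*I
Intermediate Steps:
G(z) = 93*z/2 (G(z) = (186*(z + z))/8 = (186*(2*z))/8 = (372*z)/8 = 93*z/2)
D = 1/5851 (D = 9/(35224 + 17435) = 9/52659 = 9*(1/52659) = 1/5851 ≈ 0.00017091)
(G(134) + D)*(sqrt(7222 - 10693) + R) = ((93/2)*134 + 1/5851)*(sqrt(7222 - 10693) - 45918) = (6231 + 1/5851)*(sqrt(-3471) - 45918) = 36457582*(I*sqrt(3471) - 45918)/5851 = 36457582*(-45918 + I*sqrt(3471))/5851 = -1674059250276/5851 + 36457582*I*sqrt(3471)/5851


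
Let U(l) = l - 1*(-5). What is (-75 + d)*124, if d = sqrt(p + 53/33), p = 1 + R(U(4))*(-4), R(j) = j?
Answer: -9300 + 124*I*sqrt(36366)/33 ≈ -9300.0 + 716.56*I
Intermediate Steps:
U(l) = 5 + l (U(l) = l + 5 = 5 + l)
p = -35 (p = 1 + (5 + 4)*(-4) = 1 + 9*(-4) = 1 - 36 = -35)
d = I*sqrt(36366)/33 (d = sqrt(-35 + 53/33) = sqrt(-1102/33) = I*sqrt(36366)/33 ≈ 5.7787*I)
(-75 + d)*124 = (-75 + I*sqrt(36366)/33)*124 = -9300 + 124*I*sqrt(36366)/33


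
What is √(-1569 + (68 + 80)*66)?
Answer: 3*√911 ≈ 90.548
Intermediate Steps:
√(-1569 + (68 + 80)*66) = √(-1569 + 148*66) = √(-1569 + 9768) = √8199 = 3*√911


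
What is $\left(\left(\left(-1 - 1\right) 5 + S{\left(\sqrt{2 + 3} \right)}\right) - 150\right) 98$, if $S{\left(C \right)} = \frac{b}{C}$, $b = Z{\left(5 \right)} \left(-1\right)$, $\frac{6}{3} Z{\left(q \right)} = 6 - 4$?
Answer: $-15680 - \frac{98 \sqrt{5}}{5} \approx -15724.0$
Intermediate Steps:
$Z{\left(q \right)} = 1$ ($Z{\left(q \right)} = \frac{6 - 4}{2} = \frac{1}{2} \cdot 2 = 1$)
$b = -1$ ($b = 1 \left(-1\right) = -1$)
$S{\left(C \right)} = - \frac{1}{C}$
$\left(\left(\left(-1 - 1\right) 5 + S{\left(\sqrt{2 + 3} \right)}\right) - 150\right) 98 = \left(\left(\left(-1 - 1\right) 5 - \frac{1}{\sqrt{2 + 3}}\right) - 150\right) 98 = \left(\left(\left(-2\right) 5 - \frac{1}{\sqrt{5}}\right) - 150\right) 98 = \left(\left(-10 - \frac{\sqrt{5}}{5}\right) - 150\right) 98 = \left(-160 - \frac{\sqrt{5}}{5}\right) 98 = -15680 - \frac{98 \sqrt{5}}{5}$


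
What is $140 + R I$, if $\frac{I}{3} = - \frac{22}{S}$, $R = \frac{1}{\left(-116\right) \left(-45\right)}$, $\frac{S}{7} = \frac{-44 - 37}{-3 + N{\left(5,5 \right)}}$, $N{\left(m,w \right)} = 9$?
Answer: $\frac{11510111}{82215} \approx 140.0$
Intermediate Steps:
$S = - \frac{189}{2}$ ($S = 7 \frac{-44 - 37}{-3 + 9} = 7 \left(- \frac{81}{6}\right) = 7 \left(\left(-81\right) \frac{1}{6}\right) = 7 \left(- \frac{27}{2}\right) = - \frac{189}{2} \approx -94.5$)
$R = \frac{1}{5220}$ ($R = \left(- \frac{1}{116}\right) \left(- \frac{1}{45}\right) = \frac{1}{5220} \approx 0.00019157$)
$I = \frac{44}{63}$ ($I = 3 \left(- \frac{22}{- \frac{189}{2}}\right) = 3 \left(\left(-22\right) \left(- \frac{2}{189}\right)\right) = 3 \cdot \frac{44}{189} = \frac{44}{63} \approx 0.69841$)
$140 + R I = 140 + \frac{1}{5220} \cdot \frac{44}{63} = 140 + \frac{11}{82215} = \frac{11510111}{82215}$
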